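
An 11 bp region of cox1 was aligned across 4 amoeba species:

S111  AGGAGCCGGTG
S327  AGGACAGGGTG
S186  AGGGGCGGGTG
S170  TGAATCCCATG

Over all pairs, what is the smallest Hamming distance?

Pairwise Hamming distances:
  S111 vs S327: 3
  S111 vs S186: 2
  S111 vs S170: 5
  S327 vs S186: 3
  S327 vs S170: 7
  S186 vs S170: 7
The smallest is 2, between S111 and S186.

2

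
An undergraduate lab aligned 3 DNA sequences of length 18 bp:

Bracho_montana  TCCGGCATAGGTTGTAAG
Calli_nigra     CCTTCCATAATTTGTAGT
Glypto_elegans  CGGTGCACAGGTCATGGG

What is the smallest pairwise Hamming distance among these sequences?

Pairwise Hamming distances:
  Bracho_montana vs Calli_nigra: 8
  Bracho_montana vs Glypto_elegans: 9
  Calli_nigra vs Glypto_elegans: 10
The smallest is 8, between Bracho_montana and Calli_nigra.

8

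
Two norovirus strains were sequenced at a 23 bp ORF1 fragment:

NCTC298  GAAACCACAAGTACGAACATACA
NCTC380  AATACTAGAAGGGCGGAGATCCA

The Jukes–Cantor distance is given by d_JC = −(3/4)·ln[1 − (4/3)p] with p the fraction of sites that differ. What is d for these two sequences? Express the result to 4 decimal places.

0.5532

Mismatches occur at site 1 (G/A), site 3 (A/T), site 6 (C/T), site 8 (C/G), site 12 (T/G), site 13 (A/G), site 16 (A/G), site 18 (C/G), site 21 (A/C).
p = 9/23 = 0.391304.
d = −0.75 · ln(1 − (4/3)·0.391304) = −0.75 · ln(0.478261) = −0.75 · (-0.737599) = 0.5532.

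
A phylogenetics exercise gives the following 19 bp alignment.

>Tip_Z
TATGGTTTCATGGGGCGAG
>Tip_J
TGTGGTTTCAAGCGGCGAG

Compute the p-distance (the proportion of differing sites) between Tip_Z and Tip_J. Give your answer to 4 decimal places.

0.1579

The sequences differ at positions 2 (A/G), 11 (T/A), 13 (G/C).
There are 3 differences over 19 sites, so p = 3/19 = 0.1579.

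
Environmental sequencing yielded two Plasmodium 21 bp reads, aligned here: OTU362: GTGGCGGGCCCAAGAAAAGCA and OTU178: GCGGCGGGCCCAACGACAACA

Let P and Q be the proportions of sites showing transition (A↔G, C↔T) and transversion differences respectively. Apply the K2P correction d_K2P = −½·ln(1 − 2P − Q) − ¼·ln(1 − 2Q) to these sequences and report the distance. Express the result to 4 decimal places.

0.2926

Differing sites — 2:T/C (Ti); 14:G/C (Tv); 15:A/G (Ti); 17:A/C (Tv); 19:G/A (Ti).
Of the 5 differences, 3 transitions and 2 transversions over 21 sites: P = 3/21 = 0.142857, Q = 2/21 = 0.095238.
d = −0.5·ln(0.619048) − 0.25·ln(0.809524) = −0.5·(-0.479572) − 0.25·(-0.211309) = 0.2926.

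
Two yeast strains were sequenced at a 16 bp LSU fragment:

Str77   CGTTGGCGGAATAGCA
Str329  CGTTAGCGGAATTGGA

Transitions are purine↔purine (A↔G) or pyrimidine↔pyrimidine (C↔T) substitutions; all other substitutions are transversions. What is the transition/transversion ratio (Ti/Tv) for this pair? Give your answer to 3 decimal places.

Differing sites — 5:G/A (Ti); 13:A/T (Tv); 15:C/G (Tv).
Of the 3 differences, 1 transition and 2 transversions, so Ti/Tv = 1/2 = 0.500.

0.500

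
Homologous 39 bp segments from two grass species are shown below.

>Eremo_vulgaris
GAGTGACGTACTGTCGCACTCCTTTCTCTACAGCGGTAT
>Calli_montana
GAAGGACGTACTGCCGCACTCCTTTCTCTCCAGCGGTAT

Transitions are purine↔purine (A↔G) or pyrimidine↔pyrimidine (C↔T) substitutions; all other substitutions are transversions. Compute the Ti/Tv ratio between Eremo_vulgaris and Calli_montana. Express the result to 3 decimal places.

Differing sites — 3:G/A (Ti); 4:T/G (Tv); 14:T/C (Ti); 30:A/C (Tv).
Of the 4 differences, 2 transitions and 2 transversions, so Ti/Tv = 2/2 = 1.000.

1.000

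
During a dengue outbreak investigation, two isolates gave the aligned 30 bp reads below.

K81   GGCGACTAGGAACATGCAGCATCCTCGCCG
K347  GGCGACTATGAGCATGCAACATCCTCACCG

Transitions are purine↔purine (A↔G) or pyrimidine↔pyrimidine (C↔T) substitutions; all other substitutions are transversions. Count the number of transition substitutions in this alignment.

3

Mismatches occur at site 9 (G→T, transversion), site 12 (A→G, transition), site 19 (G→A, transition), site 27 (G→A, transition).
Of the 4 differences, 3 transitions and 1 transversion, so the answer is 3.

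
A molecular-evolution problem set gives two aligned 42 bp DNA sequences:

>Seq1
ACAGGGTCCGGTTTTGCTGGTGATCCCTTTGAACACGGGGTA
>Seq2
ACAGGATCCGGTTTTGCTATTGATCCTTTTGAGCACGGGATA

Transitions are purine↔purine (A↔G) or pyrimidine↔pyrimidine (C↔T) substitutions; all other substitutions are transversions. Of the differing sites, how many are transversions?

1

The sequences differ at positions 6 (G/A, transition), 19 (G/A, transition), 20 (G/T, transversion), 27 (C/T, transition), 33 (A/G, transition), 40 (G/A, transition).
Of the 6 differences, 5 transitions and 1 transversion, so the answer is 1.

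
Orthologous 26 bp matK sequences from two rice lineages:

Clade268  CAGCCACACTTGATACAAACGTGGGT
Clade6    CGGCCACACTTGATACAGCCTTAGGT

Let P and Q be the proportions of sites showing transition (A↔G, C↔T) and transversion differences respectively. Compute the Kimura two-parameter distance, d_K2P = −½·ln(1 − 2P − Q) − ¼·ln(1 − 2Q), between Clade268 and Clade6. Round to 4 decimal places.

The sequences differ at positions 2 (A/G, transition), 18 (A/G, transition), 19 (A/C, transversion), 21 (G/T, transversion), 23 (G/A, transition).
Of the 5 differences, 3 transitions and 2 transversions over 26 sites: P = 3/26 = 0.115385, Q = 2/26 = 0.076923.
d = −0.5·ln(0.692307) − 0.25·ln(0.846154) = −0.5·(-0.367726) − 0.25·(-0.167054) = 0.2256.

0.2256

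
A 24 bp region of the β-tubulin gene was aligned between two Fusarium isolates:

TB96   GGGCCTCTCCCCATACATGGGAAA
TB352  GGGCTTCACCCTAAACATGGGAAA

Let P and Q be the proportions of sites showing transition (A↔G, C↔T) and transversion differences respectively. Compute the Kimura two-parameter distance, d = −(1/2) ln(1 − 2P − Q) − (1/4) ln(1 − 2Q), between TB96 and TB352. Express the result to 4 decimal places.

0.1894

Mismatches occur at site 5 (C→T, transition), site 8 (T→A, transversion), site 12 (C→T, transition), site 14 (T→A, transversion).
Of the 4 differences, 2 transitions and 2 transversions over 24 sites: P = 2/24 = 0.083333, Q = 2/24 = 0.083333.
d = −0.5·ln(0.750001) − 0.25·ln(0.833334) = −0.5·(-0.287681) − 0.25·(-0.182321) = 0.1894.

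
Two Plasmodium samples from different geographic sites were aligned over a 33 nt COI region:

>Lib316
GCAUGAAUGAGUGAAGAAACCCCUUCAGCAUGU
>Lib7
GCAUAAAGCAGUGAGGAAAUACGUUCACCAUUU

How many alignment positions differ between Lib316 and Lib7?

The sequences differ at positions 5 (G/A), 8 (U/G), 9 (G/C), 15 (A/G), 20 (C/U), 21 (C/A), 23 (C/G), 28 (G/C), 32 (G/U).
That gives 9 mismatches out of 33 aligned sites, so the Hamming distance is 9.

9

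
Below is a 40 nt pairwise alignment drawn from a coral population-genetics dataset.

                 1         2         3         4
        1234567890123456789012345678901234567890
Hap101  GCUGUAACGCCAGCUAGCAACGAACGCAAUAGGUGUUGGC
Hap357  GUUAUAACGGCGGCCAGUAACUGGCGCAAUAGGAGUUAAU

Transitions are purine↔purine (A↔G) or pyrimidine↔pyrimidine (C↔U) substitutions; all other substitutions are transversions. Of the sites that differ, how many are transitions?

10

Mismatches occur at site 2 (C/U, transition), site 4 (G/A, transition), site 10 (C/G, transversion), site 12 (A/G, transition), site 15 (U/C, transition), site 18 (C/U, transition), site 22 (G/U, transversion), site 23 (A/G, transition), site 24 (A/G, transition), site 34 (U/A, transversion), site 38 (G/A, transition), site 39 (G/A, transition), site 40 (C/U, transition).
Of the 13 differences, 10 transitions and 3 transversions, so the answer is 10.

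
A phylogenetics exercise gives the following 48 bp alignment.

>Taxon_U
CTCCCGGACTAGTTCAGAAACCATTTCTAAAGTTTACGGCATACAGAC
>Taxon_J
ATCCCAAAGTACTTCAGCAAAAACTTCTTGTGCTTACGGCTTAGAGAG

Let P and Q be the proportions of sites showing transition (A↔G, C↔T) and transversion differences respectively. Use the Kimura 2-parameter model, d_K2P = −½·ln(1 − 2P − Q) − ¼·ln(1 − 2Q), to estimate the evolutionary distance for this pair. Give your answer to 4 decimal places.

0.4410

The sequences differ at positions 1 (C/A, transversion), 6 (G/A, transition), 7 (G/A, transition), 9 (C/G, transversion), 12 (G/C, transversion), 18 (A/C, transversion), 21 (C/A, transversion), 22 (C/A, transversion), 24 (T/C, transition), 29 (A/T, transversion), 30 (A/G, transition), 31 (A/T, transversion), 33 (T/C, transition), 41 (A/T, transversion), 44 (C/G, transversion), 48 (C/G, transversion).
Of the 16 differences, 5 transitions and 11 transversions over 48 sites: P = 5/48 = 0.104167, Q = 11/48 = 0.229167.
d = −0.5·ln(0.562499) − 0.25·ln(0.541666) = −0.5·(-0.575366) − 0.25·(-0.613106) = 0.4410.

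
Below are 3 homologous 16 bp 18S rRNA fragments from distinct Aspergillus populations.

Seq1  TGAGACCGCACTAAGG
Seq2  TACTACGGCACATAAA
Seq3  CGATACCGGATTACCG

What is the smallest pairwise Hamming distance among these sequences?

Pairwise Hamming distances:
  Seq1 vs Seq2: 8
  Seq1 vs Seq3: 6
  Seq2 vs Seq3: 11
The smallest is 6, between Seq1 and Seq3.

6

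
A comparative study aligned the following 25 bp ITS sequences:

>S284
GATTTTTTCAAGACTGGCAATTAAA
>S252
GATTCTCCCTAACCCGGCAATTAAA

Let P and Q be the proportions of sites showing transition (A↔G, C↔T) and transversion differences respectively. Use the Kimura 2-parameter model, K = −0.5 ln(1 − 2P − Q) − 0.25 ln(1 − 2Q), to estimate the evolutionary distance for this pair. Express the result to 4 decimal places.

0.3706

Mismatches occur at site 5 (T↔C, transition), site 7 (T↔C, transition), site 8 (T↔C, transition), site 10 (A↔T, transversion), site 12 (G↔A, transition), site 13 (A↔C, transversion), site 15 (T↔C, transition).
Of the 7 differences, 5 transitions and 2 transversions over 25 sites: P = 5/25 = 0.200000, Q = 2/25 = 0.080000.
d = −0.5·ln(0.520000) − 0.25·ln(0.840000) = −0.5·(-0.653926) − 0.25·(-0.174353) = 0.3706.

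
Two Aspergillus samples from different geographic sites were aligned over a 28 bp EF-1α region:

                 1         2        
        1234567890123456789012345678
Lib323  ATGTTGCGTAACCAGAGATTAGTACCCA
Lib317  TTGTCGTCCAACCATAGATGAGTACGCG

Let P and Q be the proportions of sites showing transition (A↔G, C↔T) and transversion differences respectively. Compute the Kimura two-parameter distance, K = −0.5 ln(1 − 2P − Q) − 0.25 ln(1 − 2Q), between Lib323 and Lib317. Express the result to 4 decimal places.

0.4225

The sequences differ at positions 1 (A/T, transversion), 5 (T/C, transition), 7 (C/T, transition), 8 (G/C, transversion), 9 (T/C, transition), 15 (G/T, transversion), 20 (T/G, transversion), 26 (C/G, transversion), 28 (A/G, transition).
Of the 9 differences, 4 transitions and 5 transversions over 28 sites: P = 4/28 = 0.142857, Q = 5/28 = 0.178571.
d = −0.5·ln(0.535715) − 0.25·ln(0.642858) = −0.5·(-0.624153) − 0.25·(-0.441831) = 0.4225.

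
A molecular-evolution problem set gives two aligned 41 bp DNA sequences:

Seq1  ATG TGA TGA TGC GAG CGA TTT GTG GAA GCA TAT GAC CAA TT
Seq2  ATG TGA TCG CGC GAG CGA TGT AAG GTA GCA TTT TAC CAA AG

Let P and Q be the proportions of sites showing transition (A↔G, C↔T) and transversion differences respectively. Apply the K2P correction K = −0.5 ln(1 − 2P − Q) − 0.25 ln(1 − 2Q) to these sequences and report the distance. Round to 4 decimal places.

0.3325

Differing sites — 8:G/C (Tv); 9:A/G (Ti); 10:T/C (Ti); 20:T/G (Tv); 22:G/A (Ti); 23:T/A (Tv); 26:A/T (Tv); 32:A/T (Tv); 34:G/T (Tv); 40:T/A (Tv); 41:T/G (Tv).
Of the 11 differences, 3 transitions and 8 transversions over 41 sites: P = 3/41 = 0.073171, Q = 8/41 = 0.195122.
d = −0.5·ln(0.658536) − 0.25·ln(0.609756) = −0.5·(-0.417736) − 0.25·(-0.494696) = 0.3325.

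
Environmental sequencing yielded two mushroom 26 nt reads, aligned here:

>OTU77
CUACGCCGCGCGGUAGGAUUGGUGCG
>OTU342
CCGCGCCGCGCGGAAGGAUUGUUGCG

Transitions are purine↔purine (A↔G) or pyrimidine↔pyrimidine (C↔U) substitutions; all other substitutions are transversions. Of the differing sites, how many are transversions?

The sequences differ at positions 2 (U/C, transition), 3 (A/G, transition), 14 (U/A, transversion), 22 (G/U, transversion).
Of the 4 differences, 2 transitions and 2 transversions, so the answer is 2.

2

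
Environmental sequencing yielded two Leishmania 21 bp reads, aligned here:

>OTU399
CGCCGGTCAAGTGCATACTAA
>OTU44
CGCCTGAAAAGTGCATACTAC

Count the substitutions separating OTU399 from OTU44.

4

The sequences differ at positions 5 (G/T), 7 (T/A), 8 (C/A), 21 (A/C).
That gives 4 mismatches out of 21 aligned sites, so the Hamming distance is 4.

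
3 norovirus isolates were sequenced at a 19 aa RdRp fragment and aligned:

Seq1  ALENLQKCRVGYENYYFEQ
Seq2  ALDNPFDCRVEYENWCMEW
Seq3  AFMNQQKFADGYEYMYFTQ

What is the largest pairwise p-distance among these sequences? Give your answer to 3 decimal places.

Pairwise Hamming distances:
  Seq1 vs Seq2: 9
  Seq1 vs Seq3: 9
  Seq2 vs Seq3: 15
The largest is 15 mismatches, between Seq2 and Seq3; p = 15/19 = 0.789.

0.789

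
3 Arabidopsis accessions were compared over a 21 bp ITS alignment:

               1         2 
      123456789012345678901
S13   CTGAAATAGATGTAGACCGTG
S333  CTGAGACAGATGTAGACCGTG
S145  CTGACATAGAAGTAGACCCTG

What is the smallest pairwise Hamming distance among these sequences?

2

Pairwise Hamming distances:
  S13 vs S333: 2
  S13 vs S145: 3
  S333 vs S145: 4
The smallest is 2, between S13 and S333.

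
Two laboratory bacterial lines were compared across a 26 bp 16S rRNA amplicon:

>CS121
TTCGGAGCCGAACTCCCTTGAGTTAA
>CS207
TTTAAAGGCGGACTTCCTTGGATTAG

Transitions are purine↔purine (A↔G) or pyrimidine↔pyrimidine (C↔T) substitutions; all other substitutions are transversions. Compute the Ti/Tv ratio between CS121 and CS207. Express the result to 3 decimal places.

The sequences differ at positions 3 (C/T, transition), 4 (G/A, transition), 5 (G/A, transition), 8 (C/G, transversion), 11 (A/G, transition), 15 (C/T, transition), 21 (A/G, transition), 22 (G/A, transition), 26 (A/G, transition).
Of the 9 differences, 8 transitions and 1 transversion, so Ti/Tv = 8/1 = 8.000.

8.000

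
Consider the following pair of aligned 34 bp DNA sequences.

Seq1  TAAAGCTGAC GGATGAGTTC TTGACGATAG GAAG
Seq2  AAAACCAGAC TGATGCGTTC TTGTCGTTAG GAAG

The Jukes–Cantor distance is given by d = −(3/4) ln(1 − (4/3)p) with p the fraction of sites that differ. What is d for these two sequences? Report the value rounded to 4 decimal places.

0.2407

Differing sites — 1:T/A; 5:G/C; 7:T/A; 11:G/T; 16:A/C; 24:A/T; 27:A/T.
p = 7/34 = 0.205882.
d = −0.75 · ln(1 − (4/3)·0.205882) = −0.75 · ln(0.725491) = −0.75 · (-0.320907) = 0.2407.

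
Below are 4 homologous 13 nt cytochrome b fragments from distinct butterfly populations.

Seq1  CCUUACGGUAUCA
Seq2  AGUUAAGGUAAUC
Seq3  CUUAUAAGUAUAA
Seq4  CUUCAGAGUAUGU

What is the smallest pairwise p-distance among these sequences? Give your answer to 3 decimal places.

Pairwise Hamming distances:
  Seq1 vs Seq2: 6
  Seq1 vs Seq3: 6
  Seq1 vs Seq4: 6
  Seq2 vs Seq3: 8
  Seq2 vs Seq4: 8
  Seq3 vs Seq4: 5
The smallest is 5 mismatches, between Seq3 and Seq4; p = 5/13 = 0.385.

0.385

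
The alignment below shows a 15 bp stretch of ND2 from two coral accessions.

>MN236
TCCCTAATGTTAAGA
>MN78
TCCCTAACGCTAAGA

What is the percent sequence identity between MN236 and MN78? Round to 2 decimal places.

86.67%

Differing sites — 8:T/C; 10:T/C.
13 of the 15 sites match, so the percent identity is 13/15 × 100 = 86.67%.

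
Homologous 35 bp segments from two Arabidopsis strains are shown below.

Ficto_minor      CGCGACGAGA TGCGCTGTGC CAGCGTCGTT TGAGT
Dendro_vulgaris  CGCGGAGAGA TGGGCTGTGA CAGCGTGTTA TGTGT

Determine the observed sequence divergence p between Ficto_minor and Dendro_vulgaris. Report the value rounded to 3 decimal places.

Mismatches occur at site 5 (A/G), site 6 (C/A), site 13 (C/G), site 20 (C/A), site 27 (C/G), site 28 (G/T), site 30 (T/A), site 33 (A/T).
There are 8 differences over 35 sites, so p = 8/35 = 0.229.

0.229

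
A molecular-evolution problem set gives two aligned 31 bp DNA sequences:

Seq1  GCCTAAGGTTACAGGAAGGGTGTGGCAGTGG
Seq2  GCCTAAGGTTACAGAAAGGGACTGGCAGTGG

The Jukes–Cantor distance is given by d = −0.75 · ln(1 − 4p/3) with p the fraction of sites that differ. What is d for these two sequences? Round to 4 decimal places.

0.1036

Differing sites — 15:G/A; 21:T/A; 22:G/C.
p = 3/31 = 0.096774.
d = −0.75 · ln(1 − (4/3)·0.096774) = −0.75 · ln(0.870968) = −0.75 · (-0.138150) = 0.1036.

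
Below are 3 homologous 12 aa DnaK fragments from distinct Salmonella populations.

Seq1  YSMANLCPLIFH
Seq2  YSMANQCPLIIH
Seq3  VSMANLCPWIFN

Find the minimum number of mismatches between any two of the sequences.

2

Pairwise Hamming distances:
  Seq1 vs Seq2: 2
  Seq1 vs Seq3: 3
  Seq2 vs Seq3: 5
The smallest is 2, between Seq1 and Seq2.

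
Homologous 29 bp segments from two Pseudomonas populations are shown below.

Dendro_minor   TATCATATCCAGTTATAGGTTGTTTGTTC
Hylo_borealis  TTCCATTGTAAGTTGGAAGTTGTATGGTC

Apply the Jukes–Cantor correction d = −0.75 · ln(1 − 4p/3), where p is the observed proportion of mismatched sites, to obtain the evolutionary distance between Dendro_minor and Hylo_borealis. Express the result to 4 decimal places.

Differing sites — 2:A/T; 3:T/C; 7:A/T; 8:T/G; 9:C/T; 10:C/A; 15:A/G; 16:T/G; 18:G/A; 24:T/A; 27:T/G.
p = 11/29 = 0.379310.
d = −0.75 · ln(1 − (4/3)·0.379310) = −0.75 · ln(0.494253) = −0.75 · (-0.704708) = 0.5285.

0.5285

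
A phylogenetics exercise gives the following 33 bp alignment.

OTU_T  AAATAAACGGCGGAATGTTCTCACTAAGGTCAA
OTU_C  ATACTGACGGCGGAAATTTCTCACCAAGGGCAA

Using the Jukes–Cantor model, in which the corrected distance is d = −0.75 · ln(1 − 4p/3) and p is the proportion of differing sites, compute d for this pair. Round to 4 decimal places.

Mismatches occur at site 2 (A/T), site 4 (T/C), site 5 (A/T), site 6 (A/G), site 16 (T/A), site 17 (G/T), site 25 (T/C), site 30 (T/G).
p = 8/33 = 0.242424.
d = −0.75 · ln(1 − (4/3)·0.242424) = −0.75 · ln(0.676768) = −0.75 · (-0.390427) = 0.2928.

0.2928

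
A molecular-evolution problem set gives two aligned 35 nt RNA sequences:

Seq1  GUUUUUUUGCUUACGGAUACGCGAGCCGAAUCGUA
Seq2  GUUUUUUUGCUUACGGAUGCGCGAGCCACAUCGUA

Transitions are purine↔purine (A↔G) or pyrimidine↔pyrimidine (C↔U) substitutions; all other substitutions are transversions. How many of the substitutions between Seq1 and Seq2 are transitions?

2

Differing sites — 19:A/G (Ti); 28:G/A (Ti); 29:A/C (Tv).
Of the 3 differences, 2 transitions and 1 transversion, so the answer is 2.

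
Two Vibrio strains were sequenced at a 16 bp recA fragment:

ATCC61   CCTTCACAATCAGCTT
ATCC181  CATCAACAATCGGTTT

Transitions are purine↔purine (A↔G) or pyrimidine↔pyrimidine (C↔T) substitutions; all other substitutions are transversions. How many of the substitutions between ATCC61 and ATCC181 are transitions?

3

Mismatches occur at site 2 (C↔A, transversion), site 4 (T↔C, transition), site 5 (C↔A, transversion), site 12 (A↔G, transition), site 14 (C↔T, transition).
Of the 5 differences, 3 transitions and 2 transversions, so the answer is 3.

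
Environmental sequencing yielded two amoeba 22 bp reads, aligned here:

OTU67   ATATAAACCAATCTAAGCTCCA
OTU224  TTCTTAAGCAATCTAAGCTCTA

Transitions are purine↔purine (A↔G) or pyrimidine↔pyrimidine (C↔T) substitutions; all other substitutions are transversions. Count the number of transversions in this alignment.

4

The sequences differ at positions 1 (A/T, transversion), 3 (A/C, transversion), 5 (A/T, transversion), 8 (C/G, transversion), 21 (C/T, transition).
Of the 5 differences, 1 transition and 4 transversions, so the answer is 4.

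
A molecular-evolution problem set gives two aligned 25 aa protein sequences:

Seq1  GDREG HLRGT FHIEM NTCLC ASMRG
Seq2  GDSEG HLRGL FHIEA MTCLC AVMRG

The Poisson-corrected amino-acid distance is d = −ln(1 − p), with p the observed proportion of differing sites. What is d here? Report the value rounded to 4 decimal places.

0.2231

Differing sites — 3:R/S; 10:T/L; 15:M/A; 16:N/M; 22:S/V.
p = 5/25 = 0.200000.
d = −ln(1 − 0.200000) = −ln(0.800000) = 0.2231.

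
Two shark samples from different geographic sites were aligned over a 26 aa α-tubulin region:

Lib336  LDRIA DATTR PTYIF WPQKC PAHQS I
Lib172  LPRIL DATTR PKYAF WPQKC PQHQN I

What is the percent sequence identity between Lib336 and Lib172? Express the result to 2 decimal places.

76.92%

Mismatches occur at site 2 (D→P), site 5 (A→L), site 12 (T→K), site 14 (I→A), site 22 (A→Q), site 25 (S→N).
20 of the 26 sites match, so the percent identity is 20/26 × 100 = 76.92%.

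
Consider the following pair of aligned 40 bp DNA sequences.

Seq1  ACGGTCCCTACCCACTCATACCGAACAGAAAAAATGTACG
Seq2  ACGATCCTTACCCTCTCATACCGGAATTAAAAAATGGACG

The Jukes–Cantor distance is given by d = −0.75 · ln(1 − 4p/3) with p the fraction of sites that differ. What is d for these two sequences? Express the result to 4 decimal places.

The sequences differ at positions 4 (G/A), 8 (C/T), 14 (A/T), 24 (A/G), 26 (C/A), 27 (A/T), 28 (G/T), 37 (T/G).
p = 8/40 = 0.200000.
d = −0.75 · ln(1 − (4/3)·0.200000) = −0.75 · ln(0.733333) = −0.75 · (-0.310155) = 0.2326.

0.2326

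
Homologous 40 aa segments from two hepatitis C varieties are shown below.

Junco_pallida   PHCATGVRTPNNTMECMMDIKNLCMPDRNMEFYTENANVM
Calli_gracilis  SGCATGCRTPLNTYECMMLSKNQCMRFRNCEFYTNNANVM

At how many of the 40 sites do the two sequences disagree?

12

The sequences differ at positions 1 (P/S), 2 (H/G), 7 (V/C), 11 (N/L), 14 (M/Y), 19 (D/L), 20 (I/S), 23 (L/Q), 26 (P/R), 27 (D/F), 30 (M/C), 35 (E/N).
That gives 12 mismatches out of 40 aligned sites, so the Hamming distance is 12.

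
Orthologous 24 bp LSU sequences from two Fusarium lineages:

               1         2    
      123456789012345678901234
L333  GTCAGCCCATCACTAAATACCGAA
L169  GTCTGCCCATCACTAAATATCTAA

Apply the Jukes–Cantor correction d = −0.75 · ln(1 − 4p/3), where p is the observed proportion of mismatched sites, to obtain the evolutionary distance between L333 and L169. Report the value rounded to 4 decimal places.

0.1367

The sequences differ at positions 4 (A/T), 20 (C/T), 22 (G/T).
p = 3/24 = 0.125000.
d = −0.75 · ln(1 − (4/3)·0.125000) = −0.75 · ln(0.833333) = −0.75 · (-0.182322) = 0.1367.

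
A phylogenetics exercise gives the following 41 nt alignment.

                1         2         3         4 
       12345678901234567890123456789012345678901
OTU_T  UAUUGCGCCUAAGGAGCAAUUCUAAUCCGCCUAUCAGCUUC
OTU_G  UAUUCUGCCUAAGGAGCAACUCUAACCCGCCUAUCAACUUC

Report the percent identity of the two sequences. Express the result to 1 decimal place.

87.8%

Differing sites — 5:G/C; 6:C/U; 20:U/C; 26:U/C; 37:G/A.
36 of the 41 sites match, so the percent identity is 36/41 × 100 = 87.8%.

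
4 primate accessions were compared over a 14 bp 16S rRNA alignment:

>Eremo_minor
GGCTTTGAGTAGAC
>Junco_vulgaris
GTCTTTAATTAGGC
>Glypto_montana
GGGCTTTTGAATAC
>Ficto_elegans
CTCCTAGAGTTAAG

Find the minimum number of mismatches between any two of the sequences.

4

Pairwise Hamming distances:
  Eremo_minor vs Junco_vulgaris: 4
  Eremo_minor vs Glypto_montana: 6
  Eremo_minor vs Ficto_elegans: 7
  Junco_vulgaris vs Glypto_montana: 9
  Junco_vulgaris vs Ficto_elegans: 9
  Glypto_montana vs Ficto_elegans: 10
The smallest is 4, between Eremo_minor and Junco_vulgaris.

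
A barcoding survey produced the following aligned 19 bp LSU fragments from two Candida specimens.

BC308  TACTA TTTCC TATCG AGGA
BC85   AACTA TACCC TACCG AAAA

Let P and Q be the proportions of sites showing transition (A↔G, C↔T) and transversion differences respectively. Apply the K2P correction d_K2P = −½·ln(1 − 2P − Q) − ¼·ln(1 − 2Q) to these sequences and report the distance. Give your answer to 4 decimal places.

The sequences differ at positions 1 (T/A, transversion), 7 (T/A, transversion), 8 (T/C, transition), 13 (T/C, transition), 17 (G/A, transition), 18 (G/A, transition).
Of the 6 differences, 4 transitions and 2 transversions over 19 sites: P = 4/19 = 0.210526, Q = 2/19 = 0.105263.
d = −0.5·ln(0.473685) − 0.25·ln(0.789474) = −0.5·(-0.747213) − 0.25·(-0.236388) = 0.4327.

0.4327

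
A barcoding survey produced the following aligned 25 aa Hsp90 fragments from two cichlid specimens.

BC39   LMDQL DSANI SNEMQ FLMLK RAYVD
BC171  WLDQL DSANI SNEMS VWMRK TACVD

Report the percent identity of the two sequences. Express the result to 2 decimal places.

68.00%

Mismatches occur at site 1 (L/W), site 2 (M/L), site 15 (Q/S), site 16 (F/V), site 17 (L/W), site 19 (L/R), site 21 (R/T), site 23 (Y/C).
17 of the 25 sites match, so the percent identity is 17/25 × 100 = 68.00%.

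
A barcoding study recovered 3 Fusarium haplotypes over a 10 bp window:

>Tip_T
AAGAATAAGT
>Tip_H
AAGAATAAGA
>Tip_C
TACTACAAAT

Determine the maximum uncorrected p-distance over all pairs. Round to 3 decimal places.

0.600

Pairwise Hamming distances:
  Tip_T vs Tip_H: 1
  Tip_T vs Tip_C: 5
  Tip_H vs Tip_C: 6
The largest is 6 mismatches, between Tip_H and Tip_C; p = 6/10 = 0.600.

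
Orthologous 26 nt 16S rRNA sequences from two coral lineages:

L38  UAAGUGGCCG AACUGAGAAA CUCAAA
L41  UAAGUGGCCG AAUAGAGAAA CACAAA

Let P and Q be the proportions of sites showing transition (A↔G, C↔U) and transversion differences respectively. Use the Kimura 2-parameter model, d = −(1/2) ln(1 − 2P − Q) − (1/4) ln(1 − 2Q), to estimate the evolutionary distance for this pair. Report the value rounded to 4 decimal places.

Differing sites — 13:C/U (Ti); 14:U/A (Tv); 22:U/A (Tv).
Of the 3 differences, 1 transition and 2 transversions over 26 sites: P = 1/26 = 0.038462, Q = 2/26 = 0.076923.
d = −0.5·ln(0.846153) − 0.25·ln(0.846154) = −0.5·(-0.167055) − 0.25·(-0.167054) = 0.1253.

0.1253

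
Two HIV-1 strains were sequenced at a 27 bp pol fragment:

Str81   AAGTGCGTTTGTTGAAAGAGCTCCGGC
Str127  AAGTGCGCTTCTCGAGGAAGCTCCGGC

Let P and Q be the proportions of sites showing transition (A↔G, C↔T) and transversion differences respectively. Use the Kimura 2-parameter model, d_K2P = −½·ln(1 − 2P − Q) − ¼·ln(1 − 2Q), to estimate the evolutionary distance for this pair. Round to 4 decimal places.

The sequences differ at positions 8 (T/C, transition), 11 (G/C, transversion), 13 (T/C, transition), 16 (A/G, transition), 17 (A/G, transition), 18 (G/A, transition).
Of the 6 differences, 5 transitions and 1 transversion over 27 sites: P = 5/27 = 0.185185, Q = 1/27 = 0.037037.
d = −0.5·ln(0.592593) − 0.25·ln(0.925926) = −0.5·(-0.523247) − 0.25·(-0.076961) = 0.2809.

0.2809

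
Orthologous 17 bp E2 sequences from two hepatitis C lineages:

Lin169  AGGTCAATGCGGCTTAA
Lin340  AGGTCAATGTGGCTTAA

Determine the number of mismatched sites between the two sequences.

1

Differing sites — 10:C/T.
That gives 1 mismatch out of 17 aligned sites, so the Hamming distance is 1.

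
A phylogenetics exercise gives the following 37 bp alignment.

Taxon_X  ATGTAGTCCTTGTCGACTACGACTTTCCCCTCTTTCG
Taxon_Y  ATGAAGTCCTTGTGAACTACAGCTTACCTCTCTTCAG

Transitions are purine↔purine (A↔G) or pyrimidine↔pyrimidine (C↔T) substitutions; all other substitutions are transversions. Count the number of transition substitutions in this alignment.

5

Differing sites — 4:T/A (Tv); 14:C/G (Tv); 15:G/A (Ti); 21:G/A (Ti); 22:A/G (Ti); 26:T/A (Tv); 29:C/T (Ti); 35:T/C (Ti); 36:C/A (Tv).
Of the 9 differences, 5 transitions and 4 transversions, so the answer is 5.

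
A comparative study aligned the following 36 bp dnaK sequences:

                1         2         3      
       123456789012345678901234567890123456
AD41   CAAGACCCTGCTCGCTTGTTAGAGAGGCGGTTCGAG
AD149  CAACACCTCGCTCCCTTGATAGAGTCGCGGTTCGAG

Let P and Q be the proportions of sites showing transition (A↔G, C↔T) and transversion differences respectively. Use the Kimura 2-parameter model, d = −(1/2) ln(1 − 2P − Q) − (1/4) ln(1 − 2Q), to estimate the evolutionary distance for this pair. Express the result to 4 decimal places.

0.2252

Mismatches occur at site 4 (G↔C, transversion), site 8 (C↔T, transition), site 9 (T↔C, transition), site 14 (G↔C, transversion), site 19 (T↔A, transversion), site 25 (A↔T, transversion), site 26 (G↔C, transversion).
Of the 7 differences, 2 transitions and 5 transversions over 36 sites: P = 2/36 = 0.055556, Q = 5/36 = 0.138889.
d = −0.5·ln(0.749999) − 0.25·ln(0.722222) = −0.5·(-0.287683) − 0.25·(-0.325423) = 0.2252.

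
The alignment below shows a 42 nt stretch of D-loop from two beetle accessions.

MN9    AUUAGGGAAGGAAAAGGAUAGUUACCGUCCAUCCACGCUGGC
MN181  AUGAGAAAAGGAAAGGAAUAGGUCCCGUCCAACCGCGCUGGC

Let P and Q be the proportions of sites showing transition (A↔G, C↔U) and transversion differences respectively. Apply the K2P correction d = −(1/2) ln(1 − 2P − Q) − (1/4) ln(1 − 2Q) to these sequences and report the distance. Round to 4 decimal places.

0.2556

The sequences differ at positions 3 (U/G, transversion), 6 (G/A, transition), 7 (G/A, transition), 15 (A/G, transition), 17 (G/A, transition), 22 (U/G, transversion), 24 (A/C, transversion), 32 (U/A, transversion), 35 (A/G, transition).
Of the 9 differences, 5 transitions and 4 transversions over 42 sites: P = 5/42 = 0.119048, Q = 4/42 = 0.095238.
d = −0.5·ln(0.666666) − 0.25·ln(0.809524) = −0.5·(-0.405466) − 0.25·(-0.211309) = 0.2556.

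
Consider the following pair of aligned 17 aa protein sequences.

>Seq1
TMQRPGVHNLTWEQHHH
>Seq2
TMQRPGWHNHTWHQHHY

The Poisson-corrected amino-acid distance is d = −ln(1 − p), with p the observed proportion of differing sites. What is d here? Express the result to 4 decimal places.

Differing sites — 7:V/W; 10:L/H; 13:E/H; 17:H/Y.
p = 4/17 = 0.235294.
d = −ln(1 − 0.235294) = −ln(0.764706) = 0.2683.

0.2683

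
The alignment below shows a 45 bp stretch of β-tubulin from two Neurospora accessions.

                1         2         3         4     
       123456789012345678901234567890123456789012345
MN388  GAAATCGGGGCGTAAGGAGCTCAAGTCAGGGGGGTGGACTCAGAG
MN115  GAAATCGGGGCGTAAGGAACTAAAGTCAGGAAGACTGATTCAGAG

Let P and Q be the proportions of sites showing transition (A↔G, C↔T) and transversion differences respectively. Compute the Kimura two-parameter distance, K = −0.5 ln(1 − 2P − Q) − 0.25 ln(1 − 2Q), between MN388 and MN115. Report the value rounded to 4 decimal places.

The sequences differ at positions 19 (G/A, transition), 22 (C/A, transversion), 31 (G/A, transition), 32 (G/A, transition), 34 (G/A, transition), 35 (T/C, transition), 36 (G/T, transversion), 39 (C/T, transition).
Of the 8 differences, 6 transitions and 2 transversions over 45 sites: P = 6/45 = 0.133333, Q = 2/45 = 0.044444.
d = −0.5·ln(0.688890) − 0.25·ln(0.911112) = −0.5·(-0.372674) − 0.25·(-0.093089) = 0.2096.

0.2096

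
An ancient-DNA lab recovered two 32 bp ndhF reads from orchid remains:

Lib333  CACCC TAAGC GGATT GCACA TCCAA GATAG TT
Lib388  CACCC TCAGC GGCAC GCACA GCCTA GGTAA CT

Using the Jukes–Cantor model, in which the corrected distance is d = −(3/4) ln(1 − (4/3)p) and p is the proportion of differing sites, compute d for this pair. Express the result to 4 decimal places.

0.3525

The sequences differ at positions 7 (A/C), 13 (A/C), 14 (T/A), 15 (T/C), 21 (T/G), 24 (A/T), 27 (A/G), 30 (G/A), 31 (T/C).
p = 9/32 = 0.281250.
d = −0.75 · ln(1 − (4/3)·0.281250) = −0.75 · ln(0.625000) = −0.75 · (-0.470004) = 0.3525.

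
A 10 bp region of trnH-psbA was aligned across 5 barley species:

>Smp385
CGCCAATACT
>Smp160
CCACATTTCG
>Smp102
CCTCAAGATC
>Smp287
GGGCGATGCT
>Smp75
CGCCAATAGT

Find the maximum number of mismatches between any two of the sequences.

8

Pairwise Hamming distances:
  Smp385 vs Smp160: 5
  Smp385 vs Smp102: 5
  Smp385 vs Smp287: 4
  Smp385 vs Smp75: 1
  Smp160 vs Smp102: 6
  Smp160 vs Smp287: 7
  Smp160 vs Smp75: 6
  Smp102 vs Smp287: 8
  Smp102 vs Smp75: 5
  Smp287 vs Smp75: 5
The largest is 8, between Smp102 and Smp287.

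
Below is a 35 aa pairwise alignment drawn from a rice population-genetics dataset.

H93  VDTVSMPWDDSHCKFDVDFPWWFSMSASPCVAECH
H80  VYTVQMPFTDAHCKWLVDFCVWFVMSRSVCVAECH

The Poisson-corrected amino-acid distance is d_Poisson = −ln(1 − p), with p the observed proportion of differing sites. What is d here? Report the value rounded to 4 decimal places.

Mismatches occur at site 2 (D/Y), site 5 (S/Q), site 8 (W/F), site 9 (D/T), site 11 (S/A), site 15 (F/W), site 16 (D/L), site 20 (P/C), site 21 (W/V), site 24 (S/V), site 27 (A/R), site 29 (P/V).
p = 12/35 = 0.342857.
d = −ln(1 − 0.342857) = −ln(0.657143) = 0.4199.

0.4199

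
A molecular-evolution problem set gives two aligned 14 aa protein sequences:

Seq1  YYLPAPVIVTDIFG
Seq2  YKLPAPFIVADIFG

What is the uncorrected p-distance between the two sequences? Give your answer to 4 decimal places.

0.2143

The sequences differ at positions 2 (Y/K), 7 (V/F), 10 (T/A).
There are 3 differences over 14 sites, so p = 3/14 = 0.2143.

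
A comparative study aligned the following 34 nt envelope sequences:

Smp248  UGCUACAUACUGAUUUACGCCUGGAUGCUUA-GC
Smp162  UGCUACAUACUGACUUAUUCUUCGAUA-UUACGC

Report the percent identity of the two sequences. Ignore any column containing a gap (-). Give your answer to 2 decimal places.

Excluding the 2 gap columns leaves 32 comparable sites.
The sequences differ at positions 14 (U/C), 18 (C/U), 19 (G/U), 21 (C/U), 23 (G/C), 27 (G/A).
26 of the 32 comparable sites match, so the percent identity is 26/32 × 100 = 81.25%.

81.25%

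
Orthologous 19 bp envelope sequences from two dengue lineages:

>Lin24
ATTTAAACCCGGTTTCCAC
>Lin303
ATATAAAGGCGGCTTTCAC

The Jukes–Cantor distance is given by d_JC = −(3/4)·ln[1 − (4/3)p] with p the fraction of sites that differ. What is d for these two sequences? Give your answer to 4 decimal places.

0.3241

Differing sites — 3:T/A; 8:C/G; 9:C/G; 13:T/C; 16:C/T.
p = 5/19 = 0.263158.
d = −0.75 · ln(1 − (4/3)·0.263158) = −0.75 · ln(0.649123) = −0.75 · (-0.432133) = 0.3241.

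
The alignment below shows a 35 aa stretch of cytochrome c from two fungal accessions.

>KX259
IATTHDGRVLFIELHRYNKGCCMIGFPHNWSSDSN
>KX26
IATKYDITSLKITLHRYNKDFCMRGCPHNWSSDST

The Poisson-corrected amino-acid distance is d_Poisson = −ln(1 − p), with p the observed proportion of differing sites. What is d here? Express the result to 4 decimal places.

0.4199

Mismatches occur at site 4 (T↔K), site 5 (H↔Y), site 7 (G↔I), site 8 (R↔T), site 9 (V↔S), site 11 (F↔K), site 13 (E↔T), site 20 (G↔D), site 21 (C↔F), site 24 (I↔R), site 26 (F↔C), site 35 (N↔T).
p = 12/35 = 0.342857.
d = −ln(1 − 0.342857) = −ln(0.657143) = 0.4199.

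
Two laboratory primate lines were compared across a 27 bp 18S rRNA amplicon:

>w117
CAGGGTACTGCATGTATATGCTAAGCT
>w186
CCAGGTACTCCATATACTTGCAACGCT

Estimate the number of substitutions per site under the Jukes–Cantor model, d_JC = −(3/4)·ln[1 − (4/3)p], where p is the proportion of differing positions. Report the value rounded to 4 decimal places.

Mismatches occur at site 2 (A↔C), site 3 (G↔A), site 10 (G↔C), site 14 (G↔A), site 17 (T↔C), site 18 (A↔T), site 22 (T↔A), site 24 (A↔C).
p = 8/27 = 0.296296.
d = −0.75 · ln(1 − (4/3)·0.296296) = −0.75 · ln(0.604939) = −0.75 · (-0.502628) = 0.3770.

0.3770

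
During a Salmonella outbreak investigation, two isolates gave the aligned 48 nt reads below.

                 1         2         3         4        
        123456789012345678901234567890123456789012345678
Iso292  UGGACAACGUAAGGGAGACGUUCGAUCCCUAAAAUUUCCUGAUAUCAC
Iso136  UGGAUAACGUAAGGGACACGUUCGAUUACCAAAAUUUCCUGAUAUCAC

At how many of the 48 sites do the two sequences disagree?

5

Mismatches occur at site 5 (C→U), site 17 (G→C), site 27 (C→U), site 28 (C→A), site 30 (U→C).
That gives 5 mismatches out of 48 aligned sites, so the Hamming distance is 5.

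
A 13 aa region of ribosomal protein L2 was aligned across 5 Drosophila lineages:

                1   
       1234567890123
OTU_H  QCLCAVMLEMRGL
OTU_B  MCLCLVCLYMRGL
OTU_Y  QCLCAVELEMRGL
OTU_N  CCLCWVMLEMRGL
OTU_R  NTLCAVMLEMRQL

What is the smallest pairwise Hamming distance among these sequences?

1

Pairwise Hamming distances:
  OTU_H vs OTU_B: 4
  OTU_H vs OTU_Y: 1
  OTU_H vs OTU_N: 2
  OTU_H vs OTU_R: 3
  OTU_B vs OTU_Y: 4
  OTU_B vs OTU_N: 4
  OTU_B vs OTU_R: 6
  OTU_Y vs OTU_N: 3
  OTU_Y vs OTU_R: 4
  OTU_N vs OTU_R: 4
The smallest is 1, between OTU_H and OTU_Y.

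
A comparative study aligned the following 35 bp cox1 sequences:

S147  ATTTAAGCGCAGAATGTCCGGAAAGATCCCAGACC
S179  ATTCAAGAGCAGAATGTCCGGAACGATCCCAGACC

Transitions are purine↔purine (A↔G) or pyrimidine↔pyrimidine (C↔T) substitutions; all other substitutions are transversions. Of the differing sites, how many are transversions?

Differing sites — 4:T/C (Ti); 8:C/A (Tv); 24:A/C (Tv).
Of the 3 differences, 1 transition and 2 transversions, so the answer is 2.

2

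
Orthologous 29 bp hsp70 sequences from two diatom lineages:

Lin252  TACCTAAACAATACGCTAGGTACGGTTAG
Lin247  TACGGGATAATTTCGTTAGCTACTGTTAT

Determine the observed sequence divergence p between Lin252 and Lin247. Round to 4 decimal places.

0.3793

Differing sites — 4:C/G; 5:T/G; 6:A/G; 8:A/T; 9:C/A; 11:A/T; 13:A/T; 16:C/T; 20:G/C; 24:G/T; 29:G/T.
There are 11 differences over 29 sites, so p = 11/29 = 0.3793.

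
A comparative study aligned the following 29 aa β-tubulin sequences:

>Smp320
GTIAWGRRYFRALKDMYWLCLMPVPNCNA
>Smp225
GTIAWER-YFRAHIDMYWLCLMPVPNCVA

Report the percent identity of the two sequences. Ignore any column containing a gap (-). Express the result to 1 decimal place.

Excluding the 1 gap column leaves 28 comparable sites.
Mismatches occur at site 6 (G→E), site 13 (L→H), site 14 (K→I), site 28 (N→V).
24 of the 28 comparable sites match, so the percent identity is 24/28 × 100 = 85.7%.

85.7%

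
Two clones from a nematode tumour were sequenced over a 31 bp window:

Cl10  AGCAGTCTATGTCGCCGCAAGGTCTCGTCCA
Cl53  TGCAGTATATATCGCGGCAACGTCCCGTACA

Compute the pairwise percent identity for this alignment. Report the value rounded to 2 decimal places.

77.42%

Differing sites — 1:A/T; 7:C/A; 11:G/A; 16:C/G; 21:G/C; 25:T/C; 29:C/A.
24 of the 31 sites match, so the percent identity is 24/31 × 100 = 77.42%.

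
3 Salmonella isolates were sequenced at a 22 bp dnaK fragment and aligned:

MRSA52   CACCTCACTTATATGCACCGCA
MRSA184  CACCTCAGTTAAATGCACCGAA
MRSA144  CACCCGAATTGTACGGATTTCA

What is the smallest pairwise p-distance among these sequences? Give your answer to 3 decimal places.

Pairwise Hamming distances:
  MRSA52 vs MRSA184: 3
  MRSA52 vs MRSA144: 9
  MRSA184 vs MRSA144: 11
The smallest is 3 mismatches, between MRSA52 and MRSA184; p = 3/22 = 0.136.

0.136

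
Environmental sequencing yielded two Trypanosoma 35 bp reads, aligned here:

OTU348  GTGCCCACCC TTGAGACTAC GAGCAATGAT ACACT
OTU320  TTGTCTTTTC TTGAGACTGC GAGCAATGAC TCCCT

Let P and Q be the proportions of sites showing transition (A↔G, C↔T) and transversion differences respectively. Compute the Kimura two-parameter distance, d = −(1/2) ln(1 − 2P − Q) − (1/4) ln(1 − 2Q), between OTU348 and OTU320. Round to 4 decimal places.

The sequences differ at positions 1 (G/T, transversion), 4 (C/T, transition), 6 (C/T, transition), 7 (A/T, transversion), 8 (C/T, transition), 9 (C/T, transition), 19 (A/G, transition), 30 (T/C, transition), 31 (A/T, transversion), 33 (A/C, transversion).
Of the 10 differences, 6 transitions and 4 transversions over 35 sites: P = 6/35 = 0.171429, Q = 4/35 = 0.114286.
d = −0.5·ln(0.542856) − 0.25·ln(0.771428) = −0.5·(-0.610911) − 0.25·(-0.259512) = 0.3703.

0.3703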